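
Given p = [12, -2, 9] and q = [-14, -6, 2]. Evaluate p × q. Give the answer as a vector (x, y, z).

(50, -150, -100)

i: (-2)·2 - 9·(-6) = -4 - (-54) = 50
j: 9·(-14) - 12·2 = -126 - 24 = -150
k: 12·(-6) - (-2)·(-14) = -72 - 28 = -100
p × q = (50, -150, -100)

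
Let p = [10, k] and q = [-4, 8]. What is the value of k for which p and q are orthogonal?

5

p · q = 10·(-4) + k·8 = -40 + 8k
Set equal to 0: 8k = 40, so k = 5.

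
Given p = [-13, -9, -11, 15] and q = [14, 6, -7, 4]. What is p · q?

p · q = (-13)·14 + (-9)·6 + (-11)·(-7) + 15·4 = -182 - 54 + 77 + 60 = -99

-99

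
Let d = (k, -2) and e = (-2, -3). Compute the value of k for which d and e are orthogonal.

d · e = k·(-2) + (-2)·(-3) = 6 - 2k
Set equal to 0: -2k = -6, so k = 3.

3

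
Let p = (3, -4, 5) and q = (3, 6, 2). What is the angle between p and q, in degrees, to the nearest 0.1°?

p · q = 3·3 + (-4)·6 + 5·2 = 9 - 24 + 10 = -5
|p|² = 9 + 16 + 25 = 50,  |p| = √50 ≈ 7.071068
|q|² = 9 + 36 + 4 = 49,  |q| = √49 ≈ 7.000000
cos θ = -5 / (7.071068 · 7.000000) ≈ -0.10102
θ = arccos(-0.10102) ≈ 95.8°

95.8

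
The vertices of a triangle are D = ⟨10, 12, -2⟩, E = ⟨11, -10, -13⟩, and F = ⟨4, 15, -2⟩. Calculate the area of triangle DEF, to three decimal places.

74.307

DE = (1, -22, -11),  DF = (-6, 3, 0)
i: (-22)·0 - (-11)·3 = 0 - (-33) = 33
j: (-11)·(-6) - 1·0 = 66 - 0 = 66
k: 1·3 - (-22)·(-6) = 3 - 132 = -129
DE × DF = (33, 66, -129)
|DE × DF| = √22086 ≈ 148.6136
area = ½ · 148.6136 ≈ 74.307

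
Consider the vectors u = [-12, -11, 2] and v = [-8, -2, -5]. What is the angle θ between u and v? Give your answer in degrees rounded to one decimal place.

46.9

u · v = (-12)·(-8) + (-11)·(-2) + 2·(-5) = 96 + 22 - 10 = 108
|u|² = 144 + 121 + 4 = 269,  |u| = √269 ≈ 16.401219
|v|² = 64 + 4 + 25 = 93,  |v| = √93 ≈ 9.643651
cos θ = 108 / (16.401219 · 9.643651) ≈ 0.68282
θ = arccos(0.68282) ≈ 46.9°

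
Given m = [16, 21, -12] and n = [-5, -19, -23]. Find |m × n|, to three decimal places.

853.408

i: 21·(-23) - (-12)·(-19) = -483 - 228 = -711
j: (-12)·(-5) - 16·(-23) = 60 - (-368) = 428
k: 16·(-19) - 21·(-5) = -304 - (-105) = -199
m × n = (-711, 428, -199)
|m × n| = √((-711)² + 428² + (-199)²) = √728306 ≈ 853.4085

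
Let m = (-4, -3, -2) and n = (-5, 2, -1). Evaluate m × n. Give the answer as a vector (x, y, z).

i: (-3)·(-1) - (-2)·2 = 3 - (-4) = 7
j: (-2)·(-5) - (-4)·(-1) = 10 - 4 = 6
k: (-4)·2 - (-3)·(-5) = -8 - 15 = -23
m × n = (7, 6, -23)

(7, 6, -23)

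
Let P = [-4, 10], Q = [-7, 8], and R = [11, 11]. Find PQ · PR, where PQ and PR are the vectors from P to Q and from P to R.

PQ = Q − P = (-3, -2)
PR = R − P = (15, 1)
PQ · PR = (-3)·15 + (-2)·1 = -45 - 2 = -47

-47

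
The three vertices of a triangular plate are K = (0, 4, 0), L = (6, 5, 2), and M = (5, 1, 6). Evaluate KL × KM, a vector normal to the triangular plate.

(12, -26, -23)

KL = (6, 1, 2)
KM = (5, -3, 6)
i: 1·6 - 2·(-3) = 6 - (-6) = 12
j: 2·5 - 6·6 = 10 - 36 = -26
k: 6·(-3) - 1·5 = -18 - 5 = -23
KL × KM = (12, -26, -23)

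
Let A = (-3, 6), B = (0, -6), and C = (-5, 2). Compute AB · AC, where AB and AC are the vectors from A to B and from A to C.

42

AB = B − A = (3, -12)
AC = C − A = (-2, -4)
AB · AC = 3·(-2) + (-12)·(-4) = -6 + 48 = 42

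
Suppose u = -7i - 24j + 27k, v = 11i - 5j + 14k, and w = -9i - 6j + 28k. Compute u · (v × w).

7811

v × w:
i: (-5)·28 - 14·(-6) = -140 - (-84) = -56
j: 14·(-9) - 11·28 = -126 - 308 = -434
k: 11·(-6) - (-5)·(-9) = -66 - 45 = -111
v × w = (-56, -434, -111)
u · (v × w) = (-7)·(-56) + (-24)·(-434) + 27·(-111) = 392 + 10416 - 2997 = 7811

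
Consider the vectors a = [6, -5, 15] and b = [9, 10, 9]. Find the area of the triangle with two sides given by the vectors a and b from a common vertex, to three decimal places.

i: (-5)·9 - 15·10 = -45 - 150 = -195
j: 15·9 - 6·9 = 135 - 54 = 81
k: 6·10 - (-5)·9 = 60 - (-45) = 105
a × b = (-195, 81, 105)
|a × b| = √((-195)² + 81² + 105²) = √55611 ≈ 235.8198
area = ½ · 235.8198 ≈ 117.910

117.910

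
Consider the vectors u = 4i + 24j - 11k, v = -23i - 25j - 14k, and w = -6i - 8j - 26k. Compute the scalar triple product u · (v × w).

-10558

v × w:
i: (-25)·(-26) - (-14)·(-8) = 650 - 112 = 538
j: (-14)·(-6) - (-23)·(-26) = 84 - 598 = -514
k: (-23)·(-8) - (-25)·(-6) = 184 - 150 = 34
v × w = (538, -514, 34)
u · (v × w) = 4·538 + 24·(-514) + (-11)·34 = 2152 - 12336 - 374 = -10558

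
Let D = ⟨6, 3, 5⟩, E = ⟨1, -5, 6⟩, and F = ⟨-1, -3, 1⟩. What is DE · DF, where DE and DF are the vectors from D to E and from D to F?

DE = E − D = (-5, -8, 1)
DF = F − D = (-7, -6, -4)
DE · DF = (-5)·(-7) + (-8)·(-6) + 1·(-4) = 35 + 48 - 4 = 79

79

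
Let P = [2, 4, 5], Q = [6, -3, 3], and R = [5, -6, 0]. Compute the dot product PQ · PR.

92

PQ = Q − P = (4, -7, -2)
PR = R − P = (3, -10, -5)
PQ · PR = 4·3 + (-7)·(-10) + (-2)·(-5) = 12 + 70 + 10 = 92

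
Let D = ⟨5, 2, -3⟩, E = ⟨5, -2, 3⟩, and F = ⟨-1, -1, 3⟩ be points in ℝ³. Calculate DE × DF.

DE = (0, -4, 6)
DF = (-6, -3, 6)
i: (-4)·6 - 6·(-3) = -24 - (-18) = -6
j: 6·(-6) - 0·6 = -36 - 0 = -36
k: 0·(-3) - (-4)·(-6) = 0 - 24 = -24
DE × DF = (-6, -36, -24)

(-6, -36, -24)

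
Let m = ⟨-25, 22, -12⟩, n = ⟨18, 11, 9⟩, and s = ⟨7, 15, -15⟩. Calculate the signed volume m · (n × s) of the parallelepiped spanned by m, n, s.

n × s:
i: 11·(-15) - 9·15 = -165 - 135 = -300
j: 9·7 - 18·(-15) = 63 - (-270) = 333
k: 18·15 - 11·7 = 270 - 77 = 193
n × s = (-300, 333, 193)
m · (n × s) = (-25)·(-300) + 22·333 + (-12)·193 = 7500 + 7326 - 2316 = 12510

12510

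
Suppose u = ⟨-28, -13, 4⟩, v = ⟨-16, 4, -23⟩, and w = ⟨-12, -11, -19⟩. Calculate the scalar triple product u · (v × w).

10472

v × w:
i: 4·(-19) - (-23)·(-11) = -76 - 253 = -329
j: (-23)·(-12) - (-16)·(-19) = 276 - 304 = -28
k: (-16)·(-11) - 4·(-12) = 176 - (-48) = 224
v × w = (-329, -28, 224)
u · (v × w) = (-28)·(-329) + (-13)·(-28) + 4·224 = 9212 + 364 + 896 = 10472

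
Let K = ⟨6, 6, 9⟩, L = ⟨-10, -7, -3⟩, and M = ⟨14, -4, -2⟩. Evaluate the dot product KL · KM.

134

KL = L − K = (-16, -13, -12)
KM = M − K = (8, -10, -11)
KL · KM = (-16)·8 + (-13)·(-10) + (-12)·(-11) = -128 + 130 + 132 = 134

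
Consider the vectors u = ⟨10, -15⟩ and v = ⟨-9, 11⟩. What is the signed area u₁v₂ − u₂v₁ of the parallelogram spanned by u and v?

-25

10·11 - (-15)·(-9) = 110 - 135 = -25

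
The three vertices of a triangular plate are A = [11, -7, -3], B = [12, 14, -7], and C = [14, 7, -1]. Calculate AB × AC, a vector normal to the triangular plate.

AB = (1, 21, -4)
AC = (3, 14, 2)
i: 21·2 - (-4)·14 = 42 - (-56) = 98
j: (-4)·3 - 1·2 = -12 - 2 = -14
k: 1·14 - 21·3 = 14 - 63 = -49
AB × AC = (98, -14, -49)

(98, -14, -49)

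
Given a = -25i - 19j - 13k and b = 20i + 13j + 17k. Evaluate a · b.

a · b = (-25)·20 + (-19)·13 + (-13)·17 = -500 - 247 - 221 = -968

-968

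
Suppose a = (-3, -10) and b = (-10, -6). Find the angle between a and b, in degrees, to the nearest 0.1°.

42.3

a · b = (-3)·(-10) + (-10)·(-6) = 30 + 60 = 90
|a|² = 9 + 100 = 109,  |a| = √109 ≈ 10.440307
|b|² = 100 + 36 = 136,  |b| = √136 ≈ 11.661904
cos θ = 90 / (10.440307 · 11.661904) ≈ 0.73920
θ = arccos(0.73920) ≈ 42.3°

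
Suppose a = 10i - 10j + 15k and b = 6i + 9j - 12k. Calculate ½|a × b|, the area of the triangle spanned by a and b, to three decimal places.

i: (-10)·(-12) - 15·9 = 120 - 135 = -15
j: 15·6 - 10·(-12) = 90 - (-120) = 210
k: 10·9 - (-10)·6 = 90 - (-60) = 150
a × b = (-15, 210, 150)
|a × b| = √((-15)² + 210² + 150²) = √66825 ≈ 258.5053
area = ½ · 258.5053 ≈ 129.253

129.253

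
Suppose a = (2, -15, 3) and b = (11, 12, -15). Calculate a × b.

(189, 63, 189)

i: (-15)·(-15) - 3·12 = 225 - 36 = 189
j: 3·11 - 2·(-15) = 33 - (-30) = 63
k: 2·12 - (-15)·11 = 24 - (-165) = 189
a × b = (189, 63, 189)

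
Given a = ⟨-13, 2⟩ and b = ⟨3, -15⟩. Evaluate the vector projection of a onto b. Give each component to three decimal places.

(-0.885, 4.423)

a · b = (-13)·3 + 2·(-15) = -39 - 30 = -69
|b|² = 9 + 225 = 234
proj_b a = (-69/234) · (3, -15) ≈ (-0.885, 4.423)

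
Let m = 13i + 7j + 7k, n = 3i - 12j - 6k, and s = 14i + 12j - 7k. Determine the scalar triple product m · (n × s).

3015

n × s:
i: (-12)·(-7) - (-6)·12 = 84 - (-72) = 156
j: (-6)·14 - 3·(-7) = -84 - (-21) = -63
k: 3·12 - (-12)·14 = 36 - (-168) = 204
n × s = (156, -63, 204)
m · (n × s) = 13·156 + 7·(-63) + 7·204 = 2028 - 441 + 1428 = 3015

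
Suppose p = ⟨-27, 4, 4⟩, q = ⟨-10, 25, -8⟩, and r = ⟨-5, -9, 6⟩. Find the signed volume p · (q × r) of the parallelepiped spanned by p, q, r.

q × r:
i: 25·6 - (-8)·(-9) = 150 - 72 = 78
j: (-8)·(-5) - (-10)·6 = 40 - (-60) = 100
k: (-10)·(-9) - 25·(-5) = 90 - (-125) = 215
q × r = (78, 100, 215)
p · (q × r) = (-27)·78 + 4·100 + 4·215 = -2106 + 400 + 860 = -846

-846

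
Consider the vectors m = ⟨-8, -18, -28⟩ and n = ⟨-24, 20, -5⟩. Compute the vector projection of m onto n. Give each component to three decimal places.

(0.671, -0.559, 0.140)

m · n = (-8)·(-24) + (-18)·20 + (-28)·(-5) = 192 - 360 + 140 = -28
|n|² = 576 + 400 + 25 = 1001
proj_n m = (-28/1001) · (-24, 20, -5) ≈ (0.671, -0.559, 0.140)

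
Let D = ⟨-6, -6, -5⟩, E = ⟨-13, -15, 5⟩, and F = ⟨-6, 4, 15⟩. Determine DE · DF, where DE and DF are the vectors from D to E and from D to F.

110

DE = E − D = (-7, -9, 10)
DF = F − D = (0, 10, 20)
DE · DF = (-7)·0 + (-9)·10 + 10·20 = 0 - 90 + 200 = 110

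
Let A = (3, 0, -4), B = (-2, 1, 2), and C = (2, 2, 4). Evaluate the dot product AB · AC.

55

AB = B − A = (-5, 1, 6)
AC = C − A = (-1, 2, 8)
AB · AC = (-5)·(-1) + 1·2 + 6·8 = 5 + 2 + 48 = 55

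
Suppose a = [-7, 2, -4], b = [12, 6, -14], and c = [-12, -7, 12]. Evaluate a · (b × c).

b × c:
i: 6·12 - (-14)·(-7) = 72 - 98 = -26
j: (-14)·(-12) - 12·12 = 168 - 144 = 24
k: 12·(-7) - 6·(-12) = -84 - (-72) = -12
b × c = (-26, 24, -12)
a · (b × c) = (-7)·(-26) + 2·24 + (-4)·(-12) = 182 + 48 + 48 = 278

278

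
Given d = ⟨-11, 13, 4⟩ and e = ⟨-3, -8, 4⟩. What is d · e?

-55

d · e = (-11)·(-3) + 13·(-8) + 4·4 = 33 - 104 + 16 = -55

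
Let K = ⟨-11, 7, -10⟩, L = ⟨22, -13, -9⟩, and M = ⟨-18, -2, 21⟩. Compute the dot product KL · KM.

-20

KL = L − K = (33, -20, 1)
KM = M − K = (-7, -9, 31)
KL · KM = 33·(-7) + (-20)·(-9) + 1·31 = -231 + 180 + 31 = -20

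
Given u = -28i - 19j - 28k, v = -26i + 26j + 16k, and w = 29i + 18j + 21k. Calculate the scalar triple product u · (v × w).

7802

v × w:
i: 26·21 - 16·18 = 546 - 288 = 258
j: 16·29 - (-26)·21 = 464 - (-546) = 1010
k: (-26)·18 - 26·29 = -468 - 754 = -1222
v × w = (258, 1010, -1222)
u · (v × w) = (-28)·258 + (-19)·1010 + (-28)·(-1222) = -7224 - 19190 + 34216 = 7802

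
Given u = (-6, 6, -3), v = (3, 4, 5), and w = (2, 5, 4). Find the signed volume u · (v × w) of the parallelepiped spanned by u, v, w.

21

v × w:
i: 4·4 - 5·5 = 16 - 25 = -9
j: 5·2 - 3·4 = 10 - 12 = -2
k: 3·5 - 4·2 = 15 - 8 = 7
v × w = (-9, -2, 7)
u · (v × w) = (-6)·(-9) + 6·(-2) + (-3)·7 = 54 - 12 - 21 = 21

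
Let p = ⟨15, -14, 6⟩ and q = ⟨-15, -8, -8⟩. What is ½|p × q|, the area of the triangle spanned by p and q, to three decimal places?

183.984

i: (-14)·(-8) - 6·(-8) = 112 - (-48) = 160
j: 6·(-15) - 15·(-8) = -90 - (-120) = 30
k: 15·(-8) - (-14)·(-15) = -120 - 210 = -330
p × q = (160, 30, -330)
|p × q| = √(160² + 30² + (-330)²) = √135400 ≈ 367.9674
area = ½ · 367.9674 ≈ 183.984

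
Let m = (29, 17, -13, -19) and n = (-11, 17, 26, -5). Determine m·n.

-273

m · n = 29·(-11) + 17·17 + (-13)·26 + (-19)·(-5) = -319 + 289 - 338 + 95 = -273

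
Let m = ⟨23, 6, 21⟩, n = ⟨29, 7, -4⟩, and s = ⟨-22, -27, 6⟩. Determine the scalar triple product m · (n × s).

n × s:
i: 7·6 - (-4)·(-27) = 42 - 108 = -66
j: (-4)·(-22) - 29·6 = 88 - 174 = -86
k: 29·(-27) - 7·(-22) = -783 - (-154) = -629
n × s = (-66, -86, -629)
m · (n × s) = 23·(-66) + 6·(-86) + 21·(-629) = -1518 - 516 - 13209 = -15243

-15243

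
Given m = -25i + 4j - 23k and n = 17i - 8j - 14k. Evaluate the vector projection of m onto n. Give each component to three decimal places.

m · n = (-25)·17 + 4·(-8) + (-23)·(-14) = -425 - 32 + 322 = -135
|n|² = 289 + 64 + 196 = 549
proj_n m = (-135/549) · (17, -8, -14) ≈ (-4.180, 1.967, 3.443)

(-4.180, 1.967, 3.443)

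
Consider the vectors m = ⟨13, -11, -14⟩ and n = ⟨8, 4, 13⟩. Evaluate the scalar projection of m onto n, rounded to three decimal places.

-7.731

m · n = 13·8 + (-11)·4 + (-14)·13 = 104 - 44 - 182 = -122
|n| = √(64 + 16 + 169) = √249 ≈ 15.7797
comp_n m = -122 / √249 ≈ -7.731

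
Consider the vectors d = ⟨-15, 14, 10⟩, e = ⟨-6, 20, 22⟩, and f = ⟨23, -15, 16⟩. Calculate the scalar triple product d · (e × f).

-5022

e × f:
i: 20·16 - 22·(-15) = 320 - (-330) = 650
j: 22·23 - (-6)·16 = 506 - (-96) = 602
k: (-6)·(-15) - 20·23 = 90 - 460 = -370
e × f = (650, 602, -370)
d · (e × f) = (-15)·650 + 14·602 + 10·(-370) = -9750 + 8428 - 3700 = -5022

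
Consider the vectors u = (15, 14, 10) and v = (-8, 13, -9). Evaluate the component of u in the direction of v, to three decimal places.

-1.580

u · v = 15·(-8) + 14·13 + 10·(-9) = -120 + 182 - 90 = -28
|v| = √(64 + 169 + 81) = √314 ≈ 17.7200
comp_v u = -28 / √314 ≈ -1.580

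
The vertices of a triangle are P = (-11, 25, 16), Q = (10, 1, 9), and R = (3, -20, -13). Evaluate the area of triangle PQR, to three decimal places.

440.784

PQ = (21, -24, -7),  PR = (14, -45, -29)
i: (-24)·(-29) - (-7)·(-45) = 696 - 315 = 381
j: (-7)·14 - 21·(-29) = -98 - (-609) = 511
k: 21·(-45) - (-24)·14 = -945 - (-336) = -609
PQ × PR = (381, 511, -609)
|PQ × PR| = √777163 ≈ 881.5685
area = ½ · 881.5685 ≈ 440.784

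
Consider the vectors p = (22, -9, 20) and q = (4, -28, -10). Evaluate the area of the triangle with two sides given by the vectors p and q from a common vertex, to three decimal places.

i: (-9)·(-10) - 20·(-28) = 90 - (-560) = 650
j: 20·4 - 22·(-10) = 80 - (-220) = 300
k: 22·(-28) - (-9)·4 = -616 - (-36) = -580
p × q = (650, 300, -580)
|p × q| = √(650² + 300² + (-580)²) = √848900 ≈ 921.3577
area = ½ · 921.3577 ≈ 460.679

460.679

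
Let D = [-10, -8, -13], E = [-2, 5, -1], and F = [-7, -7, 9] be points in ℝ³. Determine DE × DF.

(274, -140, -31)

DE = (8, 13, 12)
DF = (3, 1, 22)
i: 13·22 - 12·1 = 286 - 12 = 274
j: 12·3 - 8·22 = 36 - 176 = -140
k: 8·1 - 13·3 = 8 - 39 = -31
DE × DF = (274, -140, -31)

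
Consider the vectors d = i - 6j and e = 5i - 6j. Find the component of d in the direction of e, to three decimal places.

d · e = 1·5 + (-6)·(-6) = 5 + 36 = 41
|e| = √(25 + 36) = √61 ≈ 7.8102
comp_e d = 41 / √61 ≈ 5.250

5.250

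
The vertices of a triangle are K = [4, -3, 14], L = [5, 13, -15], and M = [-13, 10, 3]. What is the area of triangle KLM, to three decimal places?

306.448

KL = (1, 16, -29),  KM = (-17, 13, -11)
i: 16·(-11) - (-29)·13 = -176 - (-377) = 201
j: (-29)·(-17) - 1·(-11) = 493 - (-11) = 504
k: 1·13 - 16·(-17) = 13 - (-272) = 285
KL × KM = (201, 504, 285)
|KL × KM| = √375642 ≈ 612.8964
area = ½ · 612.8964 ≈ 306.448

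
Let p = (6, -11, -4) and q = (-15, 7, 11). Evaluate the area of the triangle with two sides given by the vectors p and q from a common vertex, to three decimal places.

77.159

i: (-11)·11 - (-4)·7 = -121 - (-28) = -93
j: (-4)·(-15) - 6·11 = 60 - 66 = -6
k: 6·7 - (-11)·(-15) = 42 - 165 = -123
p × q = (-93, -6, -123)
|p × q| = √((-93)² + (-6)² + (-123)²) = √23814 ≈ 154.3179
area = ½ · 154.3179 ≈ 77.159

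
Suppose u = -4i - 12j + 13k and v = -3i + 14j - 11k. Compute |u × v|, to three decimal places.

133.615

i: (-12)·(-11) - 13·14 = 132 - 182 = -50
j: 13·(-3) - (-4)·(-11) = -39 - 44 = -83
k: (-4)·14 - (-12)·(-3) = -56 - 36 = -92
u × v = (-50, -83, -92)
|u × v| = √((-50)² + (-83)² + (-92)²) = √17853 ≈ 133.6151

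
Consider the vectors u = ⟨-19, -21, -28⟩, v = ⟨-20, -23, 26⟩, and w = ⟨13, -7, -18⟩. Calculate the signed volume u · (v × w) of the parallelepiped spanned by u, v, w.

-23154

v × w:
i: (-23)·(-18) - 26·(-7) = 414 - (-182) = 596
j: 26·13 - (-20)·(-18) = 338 - 360 = -22
k: (-20)·(-7) - (-23)·13 = 140 - (-299) = 439
v × w = (596, -22, 439)
u · (v × w) = (-19)·596 + (-21)·(-22) + (-28)·439 = -11324 + 462 - 12292 = -23154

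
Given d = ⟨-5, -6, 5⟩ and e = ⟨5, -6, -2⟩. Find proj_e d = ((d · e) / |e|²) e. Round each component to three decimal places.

d · e = (-5)·5 + (-6)·(-6) + 5·(-2) = -25 + 36 - 10 = 1
|e|² = 25 + 36 + 4 = 65
proj_e d = (1/65) · (5, -6, -2) ≈ (0.077, -0.092, -0.031)

(0.077, -0.092, -0.031)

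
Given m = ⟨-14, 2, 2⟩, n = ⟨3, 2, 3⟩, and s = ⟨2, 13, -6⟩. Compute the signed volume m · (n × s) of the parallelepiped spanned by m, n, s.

832

n × s:
i: 2·(-6) - 3·13 = -12 - 39 = -51
j: 3·2 - 3·(-6) = 6 - (-18) = 24
k: 3·13 - 2·2 = 39 - 4 = 35
n × s = (-51, 24, 35)
m · (n × s) = (-14)·(-51) + 2·24 + 2·35 = 714 + 48 + 70 = 832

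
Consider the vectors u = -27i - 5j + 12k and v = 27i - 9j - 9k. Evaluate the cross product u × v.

i: (-5)·(-9) - 12·(-9) = 45 - (-108) = 153
j: 12·27 - (-27)·(-9) = 324 - 243 = 81
k: (-27)·(-9) - (-5)·27 = 243 - (-135) = 378
u × v = (153, 81, 378)

(153, 81, 378)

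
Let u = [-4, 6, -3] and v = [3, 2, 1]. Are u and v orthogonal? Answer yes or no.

no

u · v = (-4)·3 + 6·2 + (-3)·1 = -12 + 12 - 3 = -3
Nonzero, so the vectors are not orthogonal.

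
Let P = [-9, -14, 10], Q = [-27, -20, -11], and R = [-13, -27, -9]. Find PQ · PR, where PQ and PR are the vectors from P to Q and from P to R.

549

PQ = Q − P = (-18, -6, -21)
PR = R − P = (-4, -13, -19)
PQ · PR = (-18)·(-4) + (-6)·(-13) + (-21)·(-19) = 72 + 78 + 399 = 549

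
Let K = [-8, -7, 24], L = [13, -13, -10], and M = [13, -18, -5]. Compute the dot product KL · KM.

1493

KL = L − K = (21, -6, -34)
KM = M − K = (21, -11, -29)
KL · KM = 21·21 + (-6)·(-11) + (-34)·(-29) = 441 + 66 + 986 = 1493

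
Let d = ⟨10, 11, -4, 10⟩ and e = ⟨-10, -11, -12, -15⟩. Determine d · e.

d · e = 10·(-10) + 11·(-11) + (-4)·(-12) + 10·(-15) = -100 - 121 + 48 - 150 = -323

-323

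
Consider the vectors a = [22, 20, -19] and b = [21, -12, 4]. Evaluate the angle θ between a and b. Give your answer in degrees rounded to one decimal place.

80.3

a · b = 22·21 + 20·(-12) + (-19)·4 = 462 - 240 - 76 = 146
|a|² = 484 + 400 + 361 = 1245,  |a| = √1245 ≈ 35.284558
|b|² = 441 + 144 + 16 = 601,  |b| = √601 ≈ 24.515301
cos θ = 146 / (35.284558 · 24.515301) ≈ 0.16878
θ = arccos(0.16878) ≈ 80.3°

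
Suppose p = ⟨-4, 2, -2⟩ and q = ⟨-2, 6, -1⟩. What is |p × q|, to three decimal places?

22.361

i: 2·(-1) - (-2)·6 = -2 - (-12) = 10
j: (-2)·(-2) - (-4)·(-1) = 4 - 4 = 0
k: (-4)·6 - 2·(-2) = -24 - (-4) = -20
p × q = (10, 0, -20)
|p × q| = √(10² + 0² + (-20)²) = √500 ≈ 22.3607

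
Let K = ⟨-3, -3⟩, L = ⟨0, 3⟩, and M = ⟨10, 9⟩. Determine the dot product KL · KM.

111

KL = L − K = (3, 6)
KM = M − K = (13, 12)
KL · KM = 3·13 + 6·12 = 39 + 72 = 111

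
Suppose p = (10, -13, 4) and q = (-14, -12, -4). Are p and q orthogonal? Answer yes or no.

p · q = 10·(-14) + (-13)·(-12) + 4·(-4) = -140 + 156 - 16 = 0
Zero, so the vectors are orthogonal.

yes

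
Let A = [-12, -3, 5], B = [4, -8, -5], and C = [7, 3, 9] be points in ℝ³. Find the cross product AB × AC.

(40, -254, 191)

AB = (16, -5, -10)
AC = (19, 6, 4)
i: (-5)·4 - (-10)·6 = -20 - (-60) = 40
j: (-10)·19 - 16·4 = -190 - 64 = -254
k: 16·6 - (-5)·19 = 96 - (-95) = 191
AB × AC = (40, -254, 191)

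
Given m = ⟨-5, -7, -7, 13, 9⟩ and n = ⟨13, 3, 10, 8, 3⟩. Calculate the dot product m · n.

m · n = (-5)·13 + (-7)·3 + (-7)·10 + 13·8 + 9·3 = -65 - 21 - 70 + 104 + 27 = -25

-25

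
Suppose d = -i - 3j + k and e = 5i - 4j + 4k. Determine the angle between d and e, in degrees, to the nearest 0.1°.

63.9

d · e = (-1)·5 + (-3)·(-4) + 1·4 = -5 + 12 + 4 = 11
|d|² = 1 + 9 + 1 = 11,  |d| = √11 ≈ 3.316625
|e|² = 25 + 16 + 16 = 57,  |e| = √57 ≈ 7.549834
cos θ = 11 / (3.316625 · 7.549834) ≈ 0.43930
θ = arccos(0.43930) ≈ 63.9°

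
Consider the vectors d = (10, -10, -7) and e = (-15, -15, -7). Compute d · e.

d · e = 10·(-15) + (-10)·(-15) + (-7)·(-7) = -150 + 150 + 49 = 49

49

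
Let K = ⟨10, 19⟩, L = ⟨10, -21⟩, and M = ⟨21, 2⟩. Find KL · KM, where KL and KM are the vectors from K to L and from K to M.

KL = L − K = (0, -40)
KM = M − K = (11, -17)
KL · KM = 0·11 + (-40)·(-17) = 0 + 680 = 680

680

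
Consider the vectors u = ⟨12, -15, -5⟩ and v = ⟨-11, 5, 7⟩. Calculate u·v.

u · v = 12·(-11) + (-15)·5 + (-5)·7 = -132 - 75 - 35 = -242

-242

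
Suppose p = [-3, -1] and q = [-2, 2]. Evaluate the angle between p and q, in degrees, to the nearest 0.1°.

p · q = (-3)·(-2) + (-1)·2 = 6 - 2 = 4
|p|² = 9 + 1 = 10,  |p| = √10 ≈ 3.162278
|q|² = 4 + 4 = 8,  |q| = √8 ≈ 2.828427
cos θ = 4 / (3.162278 · 2.828427) ≈ 0.44721
θ = arccos(0.44721) ≈ 63.4°

63.4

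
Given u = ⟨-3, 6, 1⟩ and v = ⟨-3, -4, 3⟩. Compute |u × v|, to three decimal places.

i: 6·3 - 1·(-4) = 18 - (-4) = 22
j: 1·(-3) - (-3)·3 = -3 - (-9) = 6
k: (-3)·(-4) - 6·(-3) = 12 - (-18) = 30
u × v = (22, 6, 30)
|u × v| = √(22² + 6² + 30²) = √1420 ≈ 37.6829

37.683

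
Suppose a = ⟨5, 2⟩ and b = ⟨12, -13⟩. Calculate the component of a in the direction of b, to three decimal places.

a · b = 5·12 + 2·(-13) = 60 - 26 = 34
|b| = √(144 + 169) = √313 ≈ 17.6918
comp_b a = 34 / √313 ≈ 1.922

1.922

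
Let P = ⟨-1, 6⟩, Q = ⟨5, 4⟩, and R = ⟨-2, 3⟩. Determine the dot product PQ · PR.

PQ = Q − P = (6, -2)
PR = R − P = (-1, -3)
PQ · PR = 6·(-1) + (-2)·(-3) = -6 + 6 = 0

0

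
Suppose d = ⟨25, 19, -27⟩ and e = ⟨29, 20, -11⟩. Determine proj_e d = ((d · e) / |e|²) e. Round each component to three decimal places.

(29.852, 20.587, -11.323)

d · e = 25·29 + 19·20 + (-27)·(-11) = 725 + 380 + 297 = 1402
|e|² = 841 + 400 + 121 = 1362
proj_e d = (1402/1362) · (29, 20, -11) ≈ (29.852, 20.587, -11.323)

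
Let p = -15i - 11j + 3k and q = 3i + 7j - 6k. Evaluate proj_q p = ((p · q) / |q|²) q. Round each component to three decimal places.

p · q = (-15)·3 + (-11)·7 + 3·(-6) = -45 - 77 - 18 = -140
|q|² = 9 + 49 + 36 = 94
proj_q p = (-140/94) · (3, 7, -6) ≈ (-4.468, -10.426, 8.936)

(-4.468, -10.426, 8.936)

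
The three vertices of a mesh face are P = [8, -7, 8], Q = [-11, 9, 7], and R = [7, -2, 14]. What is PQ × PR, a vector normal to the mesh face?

(101, 115, -79)

PQ = (-19, 16, -1)
PR = (-1, 5, 6)
i: 16·6 - (-1)·5 = 96 - (-5) = 101
j: (-1)·(-1) - (-19)·6 = 1 - (-114) = 115
k: (-19)·5 - 16·(-1) = -95 - (-16) = -79
PQ × PR = (101, 115, -79)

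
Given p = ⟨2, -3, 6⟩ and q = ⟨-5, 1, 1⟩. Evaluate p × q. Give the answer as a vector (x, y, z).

(-9, -32, -13)

i: (-3)·1 - 6·1 = -3 - 6 = -9
j: 6·(-5) - 2·1 = -30 - 2 = -32
k: 2·1 - (-3)·(-5) = 2 - 15 = -13
p × q = (-9, -32, -13)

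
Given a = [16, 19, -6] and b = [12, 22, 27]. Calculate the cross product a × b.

(645, -504, 124)

i: 19·27 - (-6)·22 = 513 - (-132) = 645
j: (-6)·12 - 16·27 = -72 - 432 = -504
k: 16·22 - 19·12 = 352 - 228 = 124
a × b = (645, -504, 124)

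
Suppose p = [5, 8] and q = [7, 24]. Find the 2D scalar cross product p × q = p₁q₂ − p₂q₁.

64

5·24 - 8·7 = 120 - 56 = 64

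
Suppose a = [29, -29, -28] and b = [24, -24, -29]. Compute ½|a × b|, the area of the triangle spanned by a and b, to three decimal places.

119.501

i: (-29)·(-29) - (-28)·(-24) = 841 - 672 = 169
j: (-28)·24 - 29·(-29) = -672 - (-841) = 169
k: 29·(-24) - (-29)·24 = -696 - (-696) = 0
a × b = (169, 169, 0)
|a × b| = √(169² + 169² + 0²) = √57122 ≈ 239.0021
area = ½ · 239.0021 ≈ 119.501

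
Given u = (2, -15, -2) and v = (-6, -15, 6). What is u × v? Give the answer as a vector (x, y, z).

(-120, 0, -120)

i: (-15)·6 - (-2)·(-15) = -90 - 30 = -120
j: (-2)·(-6) - 2·6 = 12 - 12 = 0
k: 2·(-15) - (-15)·(-6) = -30 - 90 = -120
u × v = (-120, 0, -120)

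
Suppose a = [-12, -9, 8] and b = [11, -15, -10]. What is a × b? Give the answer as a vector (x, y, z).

(210, -32, 279)

i: (-9)·(-10) - 8·(-15) = 90 - (-120) = 210
j: 8·11 - (-12)·(-10) = 88 - 120 = -32
k: (-12)·(-15) - (-9)·11 = 180 - (-99) = 279
a × b = (210, -32, 279)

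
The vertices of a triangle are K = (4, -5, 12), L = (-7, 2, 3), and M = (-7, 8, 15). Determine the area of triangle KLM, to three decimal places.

KL = (-11, 7, -9),  KM = (-11, 13, 3)
i: 7·3 - (-9)·13 = 21 - (-117) = 138
j: (-9)·(-11) - (-11)·3 = 99 - (-33) = 132
k: (-11)·13 - 7·(-11) = -143 - (-77) = -66
KL × KM = (138, 132, -66)
|KL × KM| = √40824 ≈ 202.0495
area = ½ · 202.0495 ≈ 101.025

101.025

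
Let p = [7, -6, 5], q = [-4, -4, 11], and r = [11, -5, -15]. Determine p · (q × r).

q × r:
i: (-4)·(-15) - 11·(-5) = 60 - (-55) = 115
j: 11·11 - (-4)·(-15) = 121 - 60 = 61
k: (-4)·(-5) - (-4)·11 = 20 - (-44) = 64
q × r = (115, 61, 64)
p · (q × r) = 7·115 + (-6)·61 + 5·64 = 805 - 366 + 320 = 759

759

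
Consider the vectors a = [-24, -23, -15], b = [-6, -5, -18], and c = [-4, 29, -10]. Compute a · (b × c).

b × c:
i: (-5)·(-10) - (-18)·29 = 50 - (-522) = 572
j: (-18)·(-4) - (-6)·(-10) = 72 - 60 = 12
k: (-6)·29 - (-5)·(-4) = -174 - 20 = -194
b × c = (572, 12, -194)
a · (b × c) = (-24)·572 + (-23)·12 + (-15)·(-194) = -13728 - 276 + 2910 = -11094

-11094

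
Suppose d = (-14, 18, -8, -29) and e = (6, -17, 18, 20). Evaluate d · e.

d · e = (-14)·6 + 18·(-17) + (-8)·18 + (-29)·20 = -84 - 306 - 144 - 580 = -1114

-1114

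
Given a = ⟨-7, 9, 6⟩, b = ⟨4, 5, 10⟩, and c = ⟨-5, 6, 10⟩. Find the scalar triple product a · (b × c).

-446

b × c:
i: 5·10 - 10·6 = 50 - 60 = -10
j: 10·(-5) - 4·10 = -50 - 40 = -90
k: 4·6 - 5·(-5) = 24 - (-25) = 49
b × c = (-10, -90, 49)
a · (b × c) = (-7)·(-10) + 9·(-90) + 6·49 = 70 - 810 + 294 = -446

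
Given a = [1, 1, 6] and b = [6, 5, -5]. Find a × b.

i: 1·(-5) - 6·5 = -5 - 30 = -35
j: 6·6 - 1·(-5) = 36 - (-5) = 41
k: 1·5 - 1·6 = 5 - 6 = -1
a × b = (-35, 41, -1)

(-35, 41, -1)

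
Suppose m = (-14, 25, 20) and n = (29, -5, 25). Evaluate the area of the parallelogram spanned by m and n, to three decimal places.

i: 25·25 - 20·(-5) = 625 - (-100) = 725
j: 20·29 - (-14)·25 = 580 - (-350) = 930
k: (-14)·(-5) - 25·29 = 70 - 725 = -655
m × n = (725, 930, -655)
|m × n| = √(725² + 930² + (-655)²) = √1819550 ≈ 1348.9070

1348.907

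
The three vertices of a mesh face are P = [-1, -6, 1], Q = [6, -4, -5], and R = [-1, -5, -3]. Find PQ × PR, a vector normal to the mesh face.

(-2, 28, 7)

PQ = (7, 2, -6)
PR = (0, 1, -4)
i: 2·(-4) - (-6)·1 = -8 - (-6) = -2
j: (-6)·0 - 7·(-4) = 0 - (-28) = 28
k: 7·1 - 2·0 = 7 - 0 = 7
PQ × PR = (-2, 28, 7)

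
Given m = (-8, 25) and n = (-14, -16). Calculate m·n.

-288

m · n = (-8)·(-14) + 25·(-16) = 112 - 400 = -288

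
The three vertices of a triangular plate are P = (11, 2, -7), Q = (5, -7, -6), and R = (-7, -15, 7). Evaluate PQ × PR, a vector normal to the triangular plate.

PQ = (-6, -9, 1)
PR = (-18, -17, 14)
i: (-9)·14 - 1·(-17) = -126 - (-17) = -109
j: 1·(-18) - (-6)·14 = -18 - (-84) = 66
k: (-6)·(-17) - (-9)·(-18) = 102 - 162 = -60
PQ × PR = (-109, 66, -60)

(-109, 66, -60)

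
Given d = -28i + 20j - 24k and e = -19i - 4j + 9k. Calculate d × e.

(84, 708, 492)

i: 20·9 - (-24)·(-4) = 180 - 96 = 84
j: (-24)·(-19) - (-28)·9 = 456 - (-252) = 708
k: (-28)·(-4) - 20·(-19) = 112 - (-380) = 492
d × e = (84, 708, 492)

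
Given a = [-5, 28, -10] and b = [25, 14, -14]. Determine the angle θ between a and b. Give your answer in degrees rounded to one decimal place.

65.0

a · b = (-5)·25 + 28·14 + (-10)·(-14) = -125 + 392 + 140 = 407
|a|² = 25 + 784 + 100 = 909,  |a| = √909 ≈ 30.149627
|b|² = 625 + 196 + 196 = 1017,  |b| = √1017 ≈ 31.890437
cos θ = 407 / (30.149627 · 31.890437) ≈ 0.42330
θ = arccos(0.42330) ≈ 65.0°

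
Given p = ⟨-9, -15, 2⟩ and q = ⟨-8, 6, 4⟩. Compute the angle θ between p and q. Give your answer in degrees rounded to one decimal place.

p · q = (-9)·(-8) + (-15)·6 + 2·4 = 72 - 90 + 8 = -10
|p|² = 81 + 225 + 4 = 310,  |p| = √310 ≈ 17.606817
|q|² = 64 + 36 + 16 = 116,  |q| = √116 ≈ 10.770330
cos θ = -10 / (17.606817 · 10.770330) ≈ -0.05273
θ = arccos(-0.05273) ≈ 93.0°

93.0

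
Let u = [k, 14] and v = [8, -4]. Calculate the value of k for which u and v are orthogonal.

u · v = k·8 + 14·(-4) = -56 + 8k
Set equal to 0: 8k = 56, so k = 7.

7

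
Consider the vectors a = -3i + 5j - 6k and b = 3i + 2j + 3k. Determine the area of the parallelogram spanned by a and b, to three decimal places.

35.369

i: 5·3 - (-6)·2 = 15 - (-12) = 27
j: (-6)·3 - (-3)·3 = -18 - (-9) = -9
k: (-3)·2 - 5·3 = -6 - 15 = -21
a × b = (27, -9, -21)
|a × b| = √(27² + (-9)² + (-21)²) = √1251 ≈ 35.3695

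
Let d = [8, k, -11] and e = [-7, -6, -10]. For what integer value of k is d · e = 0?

9

d · e = 8·(-7) + k·(-6) + (-11)·(-10) = 54 - 6k
Set equal to 0: -6k = -54, so k = 9.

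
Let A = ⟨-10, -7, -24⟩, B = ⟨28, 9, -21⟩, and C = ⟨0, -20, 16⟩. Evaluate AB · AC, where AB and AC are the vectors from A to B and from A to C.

AB = B − A = (38, 16, 3)
AC = C − A = (10, -13, 40)
AB · AC = 38·10 + 16·(-13) + 3·40 = 380 - 208 + 120 = 292

292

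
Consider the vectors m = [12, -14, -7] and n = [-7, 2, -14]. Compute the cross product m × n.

i: (-14)·(-14) - (-7)·2 = 196 - (-14) = 210
j: (-7)·(-7) - 12·(-14) = 49 - (-168) = 217
k: 12·2 - (-14)·(-7) = 24 - 98 = -74
m × n = (210, 217, -74)

(210, 217, -74)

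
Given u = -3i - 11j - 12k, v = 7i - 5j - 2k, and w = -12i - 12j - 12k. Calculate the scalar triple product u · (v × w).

432

v × w:
i: (-5)·(-12) - (-2)·(-12) = 60 - 24 = 36
j: (-2)·(-12) - 7·(-12) = 24 - (-84) = 108
k: 7·(-12) - (-5)·(-12) = -84 - 60 = -144
v × w = (36, 108, -144)
u · (v × w) = (-3)·36 + (-11)·108 + (-12)·(-144) = -108 - 1188 + 1728 = 432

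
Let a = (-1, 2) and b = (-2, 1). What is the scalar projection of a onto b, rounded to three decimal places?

1.789

a · b = (-1)·(-2) + 2·1 = 2 + 2 = 4
|b| = √(4 + 1) = √5 ≈ 2.2361
comp_b a = 4 / √5 ≈ 1.789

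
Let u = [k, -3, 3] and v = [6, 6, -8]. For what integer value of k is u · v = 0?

u · v = k·6 + (-3)·6 + 3·(-8) = -42 + 6k
Set equal to 0: 6k = 42, so k = 7.

7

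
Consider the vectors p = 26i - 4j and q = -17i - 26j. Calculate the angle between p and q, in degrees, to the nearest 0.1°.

p · q = 26·(-17) + (-4)·(-26) = -442 + 104 = -338
|p|² = 676 + 16 = 692,  |p| = √692 ≈ 26.305893
|q|² = 289 + 676 = 965,  |q| = √965 ≈ 31.064449
cos θ = -338 / (26.305893 · 31.064449) ≈ -0.41362
θ = arccos(-0.41362) ≈ 114.4°

114.4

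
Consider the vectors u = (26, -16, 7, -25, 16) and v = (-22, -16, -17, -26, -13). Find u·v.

u · v = 26·(-22) + (-16)·(-16) + 7·(-17) + (-25)·(-26) + 16·(-13) = -572 + 256 - 119 + 650 - 208 = 7

7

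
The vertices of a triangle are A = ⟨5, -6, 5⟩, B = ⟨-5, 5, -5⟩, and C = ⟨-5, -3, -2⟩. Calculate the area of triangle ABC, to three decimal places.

48.757

AB = (-10, 11, -10),  AC = (-10, 3, -7)
i: 11·(-7) - (-10)·3 = -77 - (-30) = -47
j: (-10)·(-10) - (-10)·(-7) = 100 - 70 = 30
k: (-10)·3 - 11·(-10) = -30 - (-110) = 80
AB × AC = (-47, 30, 80)
|AB × AC| = √9509 ≈ 97.5141
area = ½ · 97.5141 ≈ 48.757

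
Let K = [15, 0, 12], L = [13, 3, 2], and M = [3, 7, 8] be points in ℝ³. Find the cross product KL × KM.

KL = (-2, 3, -10)
KM = (-12, 7, -4)
i: 3·(-4) - (-10)·7 = -12 - (-70) = 58
j: (-10)·(-12) - (-2)·(-4) = 120 - 8 = 112
k: (-2)·7 - 3·(-12) = -14 - (-36) = 22
KL × KM = (58, 112, 22)

(58, 112, 22)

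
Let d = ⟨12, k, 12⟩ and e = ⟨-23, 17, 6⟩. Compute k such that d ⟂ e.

12

d · e = 12·(-23) + k·17 + 12·6 = -204 + 17k
Set equal to 0: 17k = 204, so k = 12.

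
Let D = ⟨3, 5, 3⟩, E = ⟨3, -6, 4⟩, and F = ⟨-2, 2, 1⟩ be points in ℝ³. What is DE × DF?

DE = (0, -11, 1)
DF = (-5, -3, -2)
i: (-11)·(-2) - 1·(-3) = 22 - (-3) = 25
j: 1·(-5) - 0·(-2) = -5 - 0 = -5
k: 0·(-3) - (-11)·(-5) = 0 - 55 = -55
DE × DF = (25, -5, -55)

(25, -5, -55)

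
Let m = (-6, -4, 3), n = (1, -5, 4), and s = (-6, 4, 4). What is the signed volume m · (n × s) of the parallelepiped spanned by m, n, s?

250

n × s:
i: (-5)·4 - 4·4 = -20 - 16 = -36
j: 4·(-6) - 1·4 = -24 - 4 = -28
k: 1·4 - (-5)·(-6) = 4 - 30 = -26
n × s = (-36, -28, -26)
m · (n × s) = (-6)·(-36) + (-4)·(-28) + 3·(-26) = 216 + 112 - 78 = 250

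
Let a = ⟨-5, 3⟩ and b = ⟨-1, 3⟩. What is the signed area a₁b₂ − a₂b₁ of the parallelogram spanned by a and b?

-12

(-5)·3 - 3·(-1) = -15 - (-3) = -12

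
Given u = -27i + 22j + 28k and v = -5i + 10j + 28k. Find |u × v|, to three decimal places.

i: 22·28 - 28·10 = 616 - 280 = 336
j: 28·(-5) - (-27)·28 = -140 - (-756) = 616
k: (-27)·10 - 22·(-5) = -270 - (-110) = -160
u × v = (336, 616, -160)
|u × v| = √(336² + 616² + (-160)²) = √517952 ≈ 719.6888

719.689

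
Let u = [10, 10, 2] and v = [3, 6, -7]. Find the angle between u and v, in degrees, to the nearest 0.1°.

56.7

u · v = 10·3 + 10·6 + 2·(-7) = 30 + 60 - 14 = 76
|u|² = 100 + 100 + 4 = 204,  |u| = √204 ≈ 14.282857
|v|² = 9 + 36 + 49 = 94,  |v| = √94 ≈ 9.695360
cos θ = 76 / (14.282857 · 9.695360) ≈ 0.54883
θ = arccos(0.54883) ≈ 56.7°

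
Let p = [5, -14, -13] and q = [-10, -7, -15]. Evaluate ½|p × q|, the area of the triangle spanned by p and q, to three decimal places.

147.319

i: (-14)·(-15) - (-13)·(-7) = 210 - 91 = 119
j: (-13)·(-10) - 5·(-15) = 130 - (-75) = 205
k: 5·(-7) - (-14)·(-10) = -35 - 140 = -175
p × q = (119, 205, -175)
|p × q| = √(119² + 205² + (-175)²) = √86811 ≈ 294.6371
area = ½ · 294.6371 ≈ 147.319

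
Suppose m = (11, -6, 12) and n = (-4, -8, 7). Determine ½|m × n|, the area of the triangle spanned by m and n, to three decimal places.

i: (-6)·7 - 12·(-8) = -42 - (-96) = 54
j: 12·(-4) - 11·7 = -48 - 77 = -125
k: 11·(-8) - (-6)·(-4) = -88 - 24 = -112
m × n = (54, -125, -112)
|m × n| = √(54² + (-125)² + (-112)²) = √31085 ≈ 176.3094
area = ½ · 176.3094 ≈ 88.155

88.155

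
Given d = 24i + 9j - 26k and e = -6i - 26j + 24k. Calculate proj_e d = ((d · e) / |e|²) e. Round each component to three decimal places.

d · e = 24·(-6) + 9·(-26) + (-26)·24 = -144 - 234 - 624 = -1002
|e|² = 36 + 676 + 576 = 1288
proj_e d = (-1002/1288) · (-6, -26, 24) ≈ (4.668, 20.227, -18.671)

(4.668, 20.227, -18.671)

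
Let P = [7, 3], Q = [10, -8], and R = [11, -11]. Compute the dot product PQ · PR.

PQ = Q − P = (3, -11)
PR = R − P = (4, -14)
PQ · PR = 3·4 + (-11)·(-14) = 12 + 154 = 166

166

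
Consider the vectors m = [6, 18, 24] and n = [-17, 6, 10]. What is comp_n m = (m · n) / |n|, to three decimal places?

11.933

m · n = 6·(-17) + 18·6 + 24·10 = -102 + 108 + 240 = 246
|n| = √(289 + 36 + 100) = √425 ≈ 20.6155
comp_n m = 246 / √425 ≈ 11.933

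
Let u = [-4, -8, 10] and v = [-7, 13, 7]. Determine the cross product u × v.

i: (-8)·7 - 10·13 = -56 - 130 = -186
j: 10·(-7) - (-4)·7 = -70 - (-28) = -42
k: (-4)·13 - (-8)·(-7) = -52 - 56 = -108
u × v = (-186, -42, -108)

(-186, -42, -108)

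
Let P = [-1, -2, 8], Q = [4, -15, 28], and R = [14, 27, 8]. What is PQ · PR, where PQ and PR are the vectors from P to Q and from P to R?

-302

PQ = Q − P = (5, -13, 20)
PR = R − P = (15, 29, 0)
PQ · PR = 5·15 + (-13)·29 + 20·0 = 75 - 377 + 0 = -302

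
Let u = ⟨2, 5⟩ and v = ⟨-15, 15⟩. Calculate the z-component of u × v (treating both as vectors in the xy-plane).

2·15 - 5·(-15) = 30 - (-75) = 105

105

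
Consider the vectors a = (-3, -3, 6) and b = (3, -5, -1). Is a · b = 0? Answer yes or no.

a · b = (-3)·3 + (-3)·(-5) + 6·(-1) = -9 + 15 - 6 = 0
Zero, so the vectors are orthogonal.

yes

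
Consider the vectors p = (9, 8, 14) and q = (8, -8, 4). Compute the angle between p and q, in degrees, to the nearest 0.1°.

73.2

p · q = 9·8 + 8·(-8) + 14·4 = 72 - 64 + 56 = 64
|p|² = 81 + 64 + 196 = 341,  |p| = √341 ≈ 18.466185
|q|² = 64 + 64 + 16 = 144,  |q| = √144 ≈ 12.000000
cos θ = 64 / (18.466185 · 12.000000) ≈ 0.28882
θ = arccos(0.28882) ≈ 73.2°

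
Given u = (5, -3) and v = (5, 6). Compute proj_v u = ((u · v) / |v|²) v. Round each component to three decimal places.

u · v = 5·5 + (-3)·6 = 25 - 18 = 7
|v|² = 25 + 36 = 61
proj_v u = (7/61) · (5, 6) ≈ (0.574, 0.689)

(0.574, 0.689)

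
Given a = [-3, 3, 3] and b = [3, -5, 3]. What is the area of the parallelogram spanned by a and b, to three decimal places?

30.594

i: 3·3 - 3·(-5) = 9 - (-15) = 24
j: 3·3 - (-3)·3 = 9 - (-9) = 18
k: (-3)·(-5) - 3·3 = 15 - 9 = 6
a × b = (24, 18, 6)
|a × b| = √(24² + 18² + 6²) = √936 ≈ 30.5941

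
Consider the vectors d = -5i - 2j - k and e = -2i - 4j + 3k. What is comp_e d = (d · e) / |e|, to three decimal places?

2.785

d · e = (-5)·(-2) + (-2)·(-4) + (-1)·3 = 10 + 8 - 3 = 15
|e| = √(4 + 16 + 9) = √29 ≈ 5.3852
comp_e d = 15 / √29 ≈ 2.785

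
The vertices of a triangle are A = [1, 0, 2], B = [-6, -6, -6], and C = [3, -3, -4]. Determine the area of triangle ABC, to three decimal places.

AB = (-7, -6, -8),  AC = (2, -3, -6)
i: (-6)·(-6) - (-8)·(-3) = 36 - 24 = 12
j: (-8)·2 - (-7)·(-6) = -16 - 42 = -58
k: (-7)·(-3) - (-6)·2 = 21 - (-12) = 33
AB × AC = (12, -58, 33)
|AB × AC| = √4597 ≈ 67.8012
area = ½ · 67.8012 ≈ 33.901

33.901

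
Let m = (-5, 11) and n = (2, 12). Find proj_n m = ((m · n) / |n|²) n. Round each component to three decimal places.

(1.649, 9.892)

m · n = (-5)·2 + 11·12 = -10 + 132 = 122
|n|² = 4 + 144 = 148
proj_n m = (122/148) · (2, 12) ≈ (1.649, 9.892)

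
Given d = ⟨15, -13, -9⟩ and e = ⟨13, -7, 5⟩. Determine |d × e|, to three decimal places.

239.466

i: (-13)·5 - (-9)·(-7) = -65 - 63 = -128
j: (-9)·13 - 15·5 = -117 - 75 = -192
k: 15·(-7) - (-13)·13 = -105 - (-169) = 64
d × e = (-128, -192, 64)
|d × e| = √((-128)² + (-192)² + 64²) = √57344 ≈ 239.4661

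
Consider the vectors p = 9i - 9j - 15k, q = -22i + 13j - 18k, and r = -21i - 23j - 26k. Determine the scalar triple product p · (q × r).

q × r:
i: 13·(-26) - (-18)·(-23) = -338 - 414 = -752
j: (-18)·(-21) - (-22)·(-26) = 378 - 572 = -194
k: (-22)·(-23) - 13·(-21) = 506 - (-273) = 779
q × r = (-752, -194, 779)
p · (q × r) = 9·(-752) + (-9)·(-194) + (-15)·779 = -6768 + 1746 - 11685 = -16707

-16707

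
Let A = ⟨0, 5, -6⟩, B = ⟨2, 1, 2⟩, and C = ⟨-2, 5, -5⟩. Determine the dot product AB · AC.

4

AB = B − A = (2, -4, 8)
AC = C − A = (-2, 0, 1)
AB · AC = 2·(-2) + (-4)·0 + 8·1 = -4 + 0 + 8 = 4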